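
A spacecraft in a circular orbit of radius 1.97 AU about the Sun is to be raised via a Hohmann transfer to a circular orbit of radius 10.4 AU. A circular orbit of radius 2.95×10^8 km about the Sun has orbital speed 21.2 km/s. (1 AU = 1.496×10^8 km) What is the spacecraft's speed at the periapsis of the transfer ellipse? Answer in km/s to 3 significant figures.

v = 27.5 km/s

From the circular-orbit relation v² = μ/r at r = 2.95×10^8 km: μ = v²r = (21.2)² × 2.95×10^8 = 1.32585×10^11 km³/s².
In km: r₁ = 1.97 × 1.496×10^8 = 2.94712×10^8 km; r₂ = 10.4 × 1.496×10^8 = 1.55584×10^9 km.
Transfer-ellipse semi-major axis a_t = (r₁ + r₂)/2 = (2.94712×10^8 + 1.55584×10^9)/2 = 9.25276×10^8 km.
At periapsis, r = 2.94712×10^8 km.
Vis-viva: v = √[μ(2/r − 1/a_t)] = √[1.32585×10^11 × (2/2.94712×10^8 − 1/9.25276×10^8)] = 27.50 km/s.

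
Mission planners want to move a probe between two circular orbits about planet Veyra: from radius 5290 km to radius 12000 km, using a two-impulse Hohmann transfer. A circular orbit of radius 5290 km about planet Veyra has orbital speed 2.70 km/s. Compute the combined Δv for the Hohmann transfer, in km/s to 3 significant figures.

Δv = 0.871 km/s

From the circular-orbit relation v² = μ/r at r = 5290 km: μ = v²r = (2.70)² × 5290 = 38564.1 km³/s².
Semi-major axis of the transfer orbit: a_t = (5290 + 12000)/2 = 8645 km.
Circular speed at r₁: v₁ = √(μ/r₁) = √(38564.1/5290) = 2.70000 km/s.
On the transfer ellipse at r₁, vis-viva gives v_p = √[μ(2/r₁ − 1/a_t)] = 3.18106 km/s.
First burn Δv₁ = |v_p − v₁| = 0.48106 km/s.
At r₂, v₂ = √(μ/r₂) = 1.792673 km/s.
Transfer-orbit speed at r₂: v_a = √[μ(2/r₂ − 1/a_t)] = 1.402317 km/s.
Second burn Δv₂ = |v₂ − v_a| = 0.39036 km/s.
Δv = Δv₁ + Δv₂ = 0.48106 + 0.39036 = 0.8714 km/s.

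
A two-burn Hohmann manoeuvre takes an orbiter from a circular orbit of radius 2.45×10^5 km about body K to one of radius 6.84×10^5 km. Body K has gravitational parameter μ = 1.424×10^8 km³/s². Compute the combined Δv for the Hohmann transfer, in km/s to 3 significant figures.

Semi-major axis of the transfer orbit: a_t = (2.450×10^5 + 6.840×10^5)/2 = 4.645×10^5 km.
Circular speed at r₁: v₁ = √(μ/r₁) = √(1.424×10^8/2.450×10^5) = 24.1086 km/s.
Transfer-orbit speed at r₁ (vis-viva): v_p = √[μ(2/r₁ − 1/a_t)] = 29.2555 km/s.
First burn Δv₁ = |v_p − v₁| = 5.147 km/s.
At r₂, v₂ = √(μ/r₂) = 14.43 km/s.
Transfer-orbit speed at r₂: v_a = √[μ(2/r₂ − 1/a_t)] = 10.48 km/s.
Second burn Δv₂ = |v₂ − v_a| = 3.950 km/s.
Δv = Δv₁ + Δv₂ = 5.147 + 3.950 = 9.097 km/s.

Δv = 9.10 km/s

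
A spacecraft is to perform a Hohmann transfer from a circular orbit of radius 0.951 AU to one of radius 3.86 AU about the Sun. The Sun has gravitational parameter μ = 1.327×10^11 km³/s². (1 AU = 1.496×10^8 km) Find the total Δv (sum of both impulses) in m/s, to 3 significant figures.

Δv = 13800 m/s

In km: r₁ = 0.951 × 1.496×10^8 = 1.422696×10^8 km; r₂ = 3.86 × 1.496×10^8 = 5.77456×10^8 km.
The Hohmann ellipse has a_t = (r₁ + r₂)/2 = 3.598628×10^8 km.
At r₁ the circular-orbit speed is v₁ = √(μ/r₁) = 30.54073 km/s.
On the transfer ellipse at r₁, v² = μ(2/r − 1/a) gives v_p = √[μ(2/r₁ − 1/a_t)] = 38.68747 km/s.
First burn Δv₁ = |v_p − v₁| = 8.1467 km/s.
At r₂, v₂ = √(μ/r₂) = 15.15919 km/s.
Transfer-orbit speed at r₂: v_a = √[μ(2/r₂ − 1/a_t)] = 9.531551 km/s.
Second burn Δv₂ = |v₂ − v_a| = 5.6276 km/s.
Total Δv = Δv₁ + Δv₂ = 13.77 km/s.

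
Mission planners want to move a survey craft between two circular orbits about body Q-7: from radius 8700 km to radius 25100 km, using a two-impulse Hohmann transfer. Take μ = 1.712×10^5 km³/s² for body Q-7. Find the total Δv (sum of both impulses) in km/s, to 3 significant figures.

Δv = 1.71 km/s

Semi-major axis of the transfer orbit: a_t = (8700 + 25100)/2 = 16900 km.
At r₁ the circular-orbit speed is v₁ = √(μ/r₁) = 4.4360 km/s.
On the transfer ellipse at r₁, vis-viva equation gives v_p = √[μ(2/r₁ − 1/a_t)] = 5.4061 km/s.
First burn Δv₁ = |v_p − v₁| = 0.9701 km/s.
Circular speed at r₂: v₂ = √(μ/r₂) = 2.61165 km/s.
Transfer-orbit speed at r₂: v_a = √[μ(2/r₂ − 1/a_t)] = 1.87383 km/s.
Second burn Δv₂ = |v₂ − v_a| = 0.7378 km/s.
Total Δv = Δv₁ + Δv₂ = 1.708 km/s.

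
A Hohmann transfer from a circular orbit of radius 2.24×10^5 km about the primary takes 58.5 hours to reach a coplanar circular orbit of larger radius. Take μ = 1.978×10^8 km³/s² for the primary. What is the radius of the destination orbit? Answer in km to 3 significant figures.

Transfer time t = 58.5 hours = 2.106×10^5 s, and t = π√(a_t³/μ).
So a_t = (μ t²/π²)^(1/3) = (1.978×10^8 × (2.106×10^5)² / π²)^(1/3) = 9.6150×10^5 km.
Since a_t = (r₁ + r₂)/2, r₂ = 2a_t − r₁ = 2×9.6150×10^5 − 2.240×10^5 = 1.699×10^6 km.

r₂ = 1.70×10^6 km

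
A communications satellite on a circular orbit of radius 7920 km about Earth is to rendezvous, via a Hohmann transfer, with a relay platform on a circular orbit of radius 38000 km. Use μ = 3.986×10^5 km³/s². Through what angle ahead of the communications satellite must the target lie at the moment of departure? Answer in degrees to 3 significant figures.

φ = 95.5°

Semi-major axis of the transfer orbit: a_t = (7920 + 38000)/2 = 22960 km.
The half-period of the transfer ellipse is t = π√(a_t³/μ) = 17312 s.
Target angular speed ω₂ = √(μ/r₂³) = 8.5230×10^-5 rad/s.
Angle swept by the target during transfer: ω₂·t = 1.4755 rad = 84.54°.
The communications satellite traverses 180° on the transfer ellipse, so the target must lead by 180° − 84.54° = 95.5°.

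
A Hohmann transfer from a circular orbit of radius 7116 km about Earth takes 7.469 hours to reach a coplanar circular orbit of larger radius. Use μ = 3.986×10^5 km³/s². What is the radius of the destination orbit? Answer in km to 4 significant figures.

r₂ = 54470 km

Transfer time t = 7.469 hours = 26888.4 s, and t = π√(a_t³/μ).
So a_t = (μ t²/π²)^(1/3) = (3.986×10^5 × (26888.4)² / π²)^(1/3) = 30793 km.
Since a_t = (r₁ + r₂)/2, r₂ = 2a_t − r₁ = 2×30793 − 7116 = 54470 km.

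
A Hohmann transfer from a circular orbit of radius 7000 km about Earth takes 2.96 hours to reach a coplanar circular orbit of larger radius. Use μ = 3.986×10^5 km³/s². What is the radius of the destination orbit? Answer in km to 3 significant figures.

r₂ = 26200 km

Transfer time t = 2.96 hours = 10656 s, and t = π√(a_t³/μ).
So a_t = (μ t²/π²)^(1/3) = (3.986×10^5 × (10656)² / π²)^(1/3) = 16614 km.
Since a_t = (r₁ + r₂)/2, r₂ = 2a_t − r₁ = 2×16614 − 7000 = 26228 km.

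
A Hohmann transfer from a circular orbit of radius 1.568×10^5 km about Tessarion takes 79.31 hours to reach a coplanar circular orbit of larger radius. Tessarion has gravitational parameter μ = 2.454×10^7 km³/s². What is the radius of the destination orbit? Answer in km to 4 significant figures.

Transfer time t = 79.31 hours = 2.85516×10^5 s, and t = π√(a_t³/μ).
So a_t = (μ t²/π²)^(1/3) = (2.454×10^7 × (2.85516×10^5)² / π²)^(1/3) = 5.8742×10^5 km.
Since a_t = (r₁ + r₂)/2, r₂ = 2a_t − r₁ = 2×5.8742×10^5 − 1.568×10^5 = 1.01804×10^6 km.

r₂ = 1.018×10^6 km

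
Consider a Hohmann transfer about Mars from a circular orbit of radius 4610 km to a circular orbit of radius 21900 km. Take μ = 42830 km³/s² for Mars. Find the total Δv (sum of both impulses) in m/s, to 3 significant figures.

Δv = 1440 m/s

Transfer-ellipse semi-major axis a_t = (r₁ + r₂)/2 = (4610 + 21900)/2 = 13255 km.
At r₁ the circular-orbit speed is v₁ = √(μ/r₁) = 3.04806 km/s.
Transfer-orbit speed at r₁ (v² = μ(2/r − 1/a)): v_p = √[μ(2/r₁ − 1/a_t)] = 3.91792 km/s.
First burn Δv₁ = |v_p − v₁| = 0.8699 km/s.
Circular speed at r₂: v₂ = √(μ/r₂) = 1.39847 km/s.
Transfer-orbit speed at r₂: v_a = √[μ(2/r₂ − 1/a_t)] = 0.824731 km/s.
Second burn Δv₂ = |v₂ − v_a| = 0.5737 km/s.
Total Δv = Δv₁ + Δv₂ = 1.444 km/s.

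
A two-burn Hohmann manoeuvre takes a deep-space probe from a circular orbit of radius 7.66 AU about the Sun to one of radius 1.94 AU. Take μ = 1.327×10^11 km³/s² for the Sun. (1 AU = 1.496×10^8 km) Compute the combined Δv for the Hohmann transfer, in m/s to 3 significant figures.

Δv = 9550 m/s

In km: r₁ = 7.66 × 1.496×10^8 = 1.145936×10^9 km; r₂ = 1.94 × 1.496×10^8 = 2.90224×10^8 km.
The Hohmann ellipse has a_t = (r₁ + r₂)/2 = 7.1808×10^8 km.
At r₁ the circular-orbit speed is v₁ = √(μ/r₁) = 10.761 km/s.
On the transfer ellipse at r₁, vis-viva equation gives v_a = √[μ(2/r₁ − 1/a_t)] = 6.8413 km/s.
First burn Δv₁ = |v_a − v₁| = 3.920 km/s.
Circular speed at r₂: v₂ = √(μ/r₂) = 21.383 km/s.
Transfer-orbit speed at r₂: v_p = √[μ(2/r₂ − 1/a_t)] = 27.012 km/s.
Second burn Δv₂ = |v₂ − v_p| = 5.629 km/s.
Total Δv = Δv₁ + Δv₂ = 9.549 km/s.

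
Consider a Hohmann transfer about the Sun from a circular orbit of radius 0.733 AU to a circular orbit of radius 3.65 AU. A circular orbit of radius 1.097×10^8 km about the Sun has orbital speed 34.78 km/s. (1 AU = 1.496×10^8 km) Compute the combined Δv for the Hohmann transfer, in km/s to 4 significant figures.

Δv = 16.68 km/s

From the circular-orbit relation v² = μ/r at r = 1.097×10^8 km: μ = v²r = (34.78)² × 1.097×10^8 = 1.32698×10^11 km³/s².
In km: r₁ = 0.733 × 1.496×10^8 = 1.096568×10^8 km; r₂ = 3.65 × 1.496×10^8 = 5.4604×10^8 km.
Transfer-ellipse semi-major axis a_t = (r₁ + r₂)/2 = (1.096568×10^8 + 5.4604×10^8)/2 = 3.278484×10^8 km.
Circular speed at r₁: v₁ = √(μ/r₁) = √(1.32698×10^11/1.096568×10^8) = 34.787 km/s.
On the transfer ellipse at r₁, vis-viva equation gives v_p = √[μ(2/r₁ − 1/a_t)] = 44.894 km/s.
First burn Δv₁ = |v_p − v₁| = 10.11 km/s.
Circular speed at r₂: v₂ = √(μ/r₂) = 15.589 km/s.
Transfer-orbit speed at r₂: v_a = √[μ(2/r₂ − 1/a_t)] = 9.0158 km/s.
Second burn Δv₂ = |v₂ − v_a| = 6.573 km/s.
Δv = Δv₁ + Δv₂ = 10.11 + 6.573 = 16.68 km/s.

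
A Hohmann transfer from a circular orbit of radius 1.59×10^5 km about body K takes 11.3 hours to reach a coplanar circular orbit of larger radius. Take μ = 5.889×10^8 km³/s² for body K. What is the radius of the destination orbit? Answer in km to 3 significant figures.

r₂ = 7.65×10^5 km

Transfer time t = 11.3 hours = 40680 s, and t = π√(a_t³/μ).
So a_t = (μ t²/π²)^(1/3) = (5.889×10^8 × (40680)² / π²)^(1/3) = 4.6220×10^5 km.
Since a_t = (r₁ + r₂)/2, r₂ = 2a_t − r₁ = 2×4.6220×10^5 − 1.590×10^5 = 7.654×10^5 km.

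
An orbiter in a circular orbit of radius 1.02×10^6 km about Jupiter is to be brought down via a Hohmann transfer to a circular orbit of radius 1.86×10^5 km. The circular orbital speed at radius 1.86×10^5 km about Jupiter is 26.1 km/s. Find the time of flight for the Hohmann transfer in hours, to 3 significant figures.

From the circular-orbit relation v² = μ/r at r = 1.86×10^5 km: μ = v²r = (26.1)² × 1.86×10^5 = 1.26705×10^8 km³/s².
Semi-major axis of the transfer orbit: a_t = (1.020×10^6 + 1.860×10^5)/2 = 6.030×10^5 km.
Half the transfer-orbit period gives t = π√(a_t³/μ) = 1.307×10^5 s.
Converting: 1.307×10^5 s ÷ 3600 s/hour = 36.3 hours.

t = 36.3 hours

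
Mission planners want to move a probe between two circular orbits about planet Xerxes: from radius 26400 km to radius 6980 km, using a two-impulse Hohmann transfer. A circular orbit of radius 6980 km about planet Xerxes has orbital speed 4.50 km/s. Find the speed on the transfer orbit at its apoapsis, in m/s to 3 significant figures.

v = 1500 m/s

From the circular-orbit relation v² = μ/r at r = 6980 km: μ = v²r = (4.50)² × 6980 = 1.41345×10^5 km³/s².
The Hohmann ellipse has a_t = (r₁ + r₂)/2 = 16690 km.
At apoapsis, r = 26400 km.
From the vis-viva equation, v = √[μ(2/r − 1/a_t)] = 1.496 km/s.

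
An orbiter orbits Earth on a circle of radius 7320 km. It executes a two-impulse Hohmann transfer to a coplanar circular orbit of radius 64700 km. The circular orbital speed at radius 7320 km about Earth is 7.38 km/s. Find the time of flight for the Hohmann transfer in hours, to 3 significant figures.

From the circular-orbit relation v² = μ/r at r = 7320 km: μ = v²r = (7.38)² × 7320 = 3.98679×10^5 km³/s².
The Hohmann ellipse has a_t = (r₁ + r₂)/2 = 36010 km.
Transfer time t = π√(a_t³/μ) = π√((36010)³ / 3.98679×10^5) = 34000 s.
Converting: 34000 s ÷ 3600 s/hour = 9.44 hours.

t = 9.44 hours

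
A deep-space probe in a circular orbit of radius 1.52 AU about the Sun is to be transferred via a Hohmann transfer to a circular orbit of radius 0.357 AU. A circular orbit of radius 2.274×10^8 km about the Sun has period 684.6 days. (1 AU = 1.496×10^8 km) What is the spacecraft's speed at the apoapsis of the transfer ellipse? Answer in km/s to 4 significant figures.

From Kepler's third law T² = 4π²r³/μ at r = 2.274×10^8 km, T = 684.6 days = 684.6 × 86400 s = 5.914944×10^7 s: μ = 4π²r³/T² = 1.32687×10^11 km³/s².
In km: r₁ = 1.52 × 1.496×10^8 = 2.27392×10^8 km; r₂ = 0.357 × 1.496×10^8 = 5.34072×10^7 km.
Transfer-ellipse semi-major axis a_t = (r₁ + r₂)/2 = (2.27392×10^8 + 5.34072×10^7)/2 = 1.403996×10^8 km.
The apoapsis of the transfer ellipse is at r = 2.27392×10^8 km.
Vis-viva: v = √[μ(2/r − 1/a_t)] = √[1.32687×10^11 × (2/2.27392×10^8 − 1/1.403996×10^8)] = 14.90 km/s.

v = 14.90 km/s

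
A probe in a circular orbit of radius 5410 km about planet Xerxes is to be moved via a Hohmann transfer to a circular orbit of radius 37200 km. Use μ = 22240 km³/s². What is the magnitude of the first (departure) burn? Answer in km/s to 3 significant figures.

Transfer-ellipse semi-major axis a_t = (r₁ + r₂)/2 = (5410 + 37200)/2 = 21305 km.
Circular speed at r = 5410 km: v_c = √(μ/r) = 2.02754 km/s.
Vis-viva on the transfer ellipse at r = 5410 km gives v_t = √[μ(2/r − 1/a_t)] = 2.67916 km/s.
Δv₁ = |v_t − v_c| = |2.67916 − 2.02754| = 0.6516 km/s.

Δv₁ = 0.652 km/s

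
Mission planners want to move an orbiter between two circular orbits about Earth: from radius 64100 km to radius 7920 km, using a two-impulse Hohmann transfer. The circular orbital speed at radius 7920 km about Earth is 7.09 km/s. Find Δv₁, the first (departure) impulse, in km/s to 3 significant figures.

Δv₁ = 1.32 km/s

From the circular-orbit relation v² = μ/r at r = 7920 km: μ = v²r = (7.09)² × 7920 = 3.98123×10^5 km³/s².
Transfer-ellipse semi-major axis a_t = (r₁ + r₂)/2 = (64100 + 7920)/2 = 36010 km.
On the circular orbit at r = 64100 km, v_c = √(μ/r) = 2.492 km/s.
Vis-viva on the transfer ellipse at r = 64100 km gives v_t = √[μ(2/r − 1/a_t)] = 1.169 km/s.
Δv₁ = |v_t − v_c| = |1.169 − 2.492| = 1.323 km/s.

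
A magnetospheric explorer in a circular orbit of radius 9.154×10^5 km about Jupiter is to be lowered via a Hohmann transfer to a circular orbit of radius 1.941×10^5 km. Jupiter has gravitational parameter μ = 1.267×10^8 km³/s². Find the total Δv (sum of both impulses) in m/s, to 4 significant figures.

Δv = 12080 m/s

Semi-major axis of the transfer orbit: a_t = (9.154×10^5 + 1.941×10^5)/2 = 5.5475×10^5 km.
Circular speed at r₁: v₁ = √(μ/r₁) = √(1.267×10^8/9.154×10^5) = 11.765 km/s.
Transfer-orbit speed at r₁ (v² = μ(2/r − 1/a)): v_a = √[μ(2/r₁ − 1/a_t)] = 6.9590 km/s.
First burn Δv₁ = |v_a − v₁| = 4.806 km/s.
Circular speed at r₂: v₂ = √(μ/r₂) = 25.55 km/s.
Transfer-orbit speed at r₂: v_p = √[μ(2/r₂ − 1/a_t)] = 32.82 km/s.
Second burn Δv₂ = |v₂ − v_p| = 7.270 km/s.
Δv = Δv₁ + Δv₂ = 4.806 + 7.270 = 12.08 km/s.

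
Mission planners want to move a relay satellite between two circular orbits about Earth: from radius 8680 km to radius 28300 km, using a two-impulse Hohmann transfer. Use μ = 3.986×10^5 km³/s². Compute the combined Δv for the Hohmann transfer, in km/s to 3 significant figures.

Δv = 2.79 km/s

Transfer-ellipse semi-major axis a_t = (r₁ + r₂)/2 = (8680 + 28300)/2 = 18490 km.
Circular speed at r₁: v₁ = √(μ/r₁) = √(3.986×10^5/8680) = 6.777 km/s.
On the transfer ellipse at r₁, vis-viva gives v_p = √[μ(2/r₁ − 1/a_t)] = 8.384 km/s.
First burn Δv₁ = |v_p − v₁| = 1.607 km/s.
Circular speed at r₂: v₂ = √(μ/r₂) = 3.753 km/s.
Transfer-orbit speed at r₂: v_a = √[μ(2/r₂ − 1/a_t)] = 2.571 km/s.
Second burn Δv₂ = |v₂ − v_a| = 1.182 km/s.
Total Δv = Δv₁ + Δv₂ = 2.789 km/s.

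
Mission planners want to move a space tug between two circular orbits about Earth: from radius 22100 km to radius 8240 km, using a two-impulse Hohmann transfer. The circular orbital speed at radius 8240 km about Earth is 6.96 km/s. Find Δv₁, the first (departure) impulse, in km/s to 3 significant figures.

From the circular-orbit relation v² = μ/r at r = 8240 km: μ = v²r = (6.96)² × 8240 = 3.99159×10^5 km³/s².
Transfer-ellipse semi-major axis a_t = (r₁ + r₂)/2 = (22100 + 8240)/2 = 15170 km.
On the circular orbit at r = 22100 km, v_c = √(μ/r) = 4.250 km/s.
Vis-viva on the transfer ellipse at r = 22100 km gives v_t = √[μ(2/r − 1/a_t)] = 3.132 km/s.
Δv₁ = |v_t − v_c| = |3.132 − 4.250| = 1.118 km/s.

Δv₁ = 1.12 km/s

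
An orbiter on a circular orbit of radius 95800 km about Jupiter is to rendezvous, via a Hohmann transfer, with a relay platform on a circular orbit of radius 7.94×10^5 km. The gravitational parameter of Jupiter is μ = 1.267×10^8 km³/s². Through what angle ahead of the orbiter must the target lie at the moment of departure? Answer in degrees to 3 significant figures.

Semi-major axis of the transfer orbit: a_t = (95800 + 7.940×10^5)/2 = 4.449×10^5 km.
The half-period of the transfer ellipse is t = π√(a_t³/μ) = 82823.8 s.
Target angular speed ω₂ = √(μ/r₂³) = 1.59095×10^-5 rad/s.
Angle swept by the target during transfer: ω₂·t = 1.31769 rad = 75.498°.
Arrival is 180° from departure on the ellipse, so φ = 180° − 75.498° = 105°.

φ = 105°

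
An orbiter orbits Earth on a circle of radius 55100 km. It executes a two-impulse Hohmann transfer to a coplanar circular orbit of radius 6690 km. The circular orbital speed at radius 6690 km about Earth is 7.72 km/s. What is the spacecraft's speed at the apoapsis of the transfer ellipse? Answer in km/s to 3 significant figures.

v = 1.25 km/s

From the circular-orbit relation v² = μ/r at r = 6690 km: μ = v²r = (7.72)² × 6690 = 3.98713×10^5 km³/s².
Transfer-ellipse semi-major axis a_t = (r₁ + r₂)/2 = (55100 + 6690)/2 = 30895 km.
The apoapsis of the transfer ellipse is at r = 55100 km.
Vis-viva: v = √[μ(2/r − 1/a_t)] = √[3.98713×10^5 × (2/55100 − 1/30895)] = 1.252 km/s.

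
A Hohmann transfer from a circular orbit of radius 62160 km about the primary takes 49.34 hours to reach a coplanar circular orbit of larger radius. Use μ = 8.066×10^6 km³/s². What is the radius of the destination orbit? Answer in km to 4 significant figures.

r₂ = 5.287×10^5 km

Transfer time t = 49.34 hours = 1.77624×10^5 s, and t = π√(a_t³/μ).
So a_t = (μ t²/π²)^(1/3) = (8.066×10^6 × (1.77624×10^5)² / π²)^(1/3) = 2.9543×10^5 km.
Since a_t = (r₁ + r₂)/2, r₂ = 2a_t − r₁ = 2×2.9543×10^5 − 62160 = 5.287×10^5 km.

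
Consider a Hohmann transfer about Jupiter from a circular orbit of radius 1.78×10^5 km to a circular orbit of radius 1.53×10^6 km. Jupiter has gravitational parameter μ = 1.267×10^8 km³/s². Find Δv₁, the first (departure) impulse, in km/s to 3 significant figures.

Δv₁ = 9.03 km/s

The Hohmann ellipse has a_t = (r₁ + r₂)/2 = 8.540×10^5 km.
On the circular orbit at r = 1.780×10^5 km, v_c = √(μ/r) = 26.6795 km/s.
Vis-viva on the transfer ellipse at r = 1.780×10^5 km gives v_t = √[μ(2/r − 1/a_t)] = 35.7104 km/s.
Δv₁ = |v_t − v_c| = |35.7104 − 26.6795| = 9.031 km/s.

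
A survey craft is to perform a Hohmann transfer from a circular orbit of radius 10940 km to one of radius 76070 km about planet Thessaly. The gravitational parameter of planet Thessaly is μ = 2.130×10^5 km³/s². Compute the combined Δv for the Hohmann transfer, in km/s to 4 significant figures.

Δv = 2.256 km/s

The Hohmann ellipse has a_t = (r₁ + r₂)/2 = 43505 km.
Circular speed at r₁: v₁ = √(μ/r₁) = √(2.130×10^5/10940) = 4.4125 km/s.
Transfer-orbit speed at r₁ (vis-viva): v_p = √[μ(2/r₁ − 1/a_t)] = 5.8347 km/s.
First burn Δv₁ = |v_p − v₁| = 1.422 km/s.
At r₂, v₂ = √(μ/r₂) = 1.6733 km/s.
Transfer-orbit speed at r₂: v_a = √[μ(2/r₂ − 1/a_t)] = 0.83912 km/s.
Second burn Δv₂ = |v₂ − v_a| = 0.8342 km/s.
Total Δv = Δv₁ + Δv₂ = 2.256 km/s.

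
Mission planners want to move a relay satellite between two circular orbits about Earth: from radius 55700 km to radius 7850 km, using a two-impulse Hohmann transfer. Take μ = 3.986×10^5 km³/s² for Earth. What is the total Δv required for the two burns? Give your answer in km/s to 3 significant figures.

Δv = 3.65 km/s

Transfer-ellipse semi-major axis a_t = (r₁ + r₂)/2 = (55700 + 7850)/2 = 31775 km.
Circular speed at r₁: v₁ = √(μ/r₁) = √(3.986×10^5/55700) = 2.675 km/s.
Transfer-orbit speed at r₁ (vis-viva equation): v_a = √[μ(2/r₁ − 1/a_t)] = 1.330 km/s.
First burn Δv₁ = |v_a − v₁| = 1.345 km/s.
Circular speed at r₂: v₂ = √(μ/r₂) = 7.1258 km/s.
Transfer-orbit speed at r₂: v_p = √[μ(2/r₂ − 1/a_t)] = 9.4345 km/s.
Second burn Δv₂ = |v₂ − v_p| = 2.309 km/s.
Total Δv = Δv₁ + Δv₂ = 3.654 km/s.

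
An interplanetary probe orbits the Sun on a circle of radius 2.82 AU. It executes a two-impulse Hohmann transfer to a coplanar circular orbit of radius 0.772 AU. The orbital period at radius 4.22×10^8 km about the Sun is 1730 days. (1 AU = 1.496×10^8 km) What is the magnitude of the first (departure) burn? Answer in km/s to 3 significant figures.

Δv₁ = 6.11 km/s

From Kepler's third law T² = 4π²r³/μ at r = 4.22×10^8 km, T = 1730 days = 1730 × 86400 s = 1.49472×10^8 s: μ = 4π²r³/T² = 1.32794×10^11 km³/s².
In km: r₁ = 2.82 × 1.496×10^8 = 4.21872×10^8 km; r₂ = 0.772 × 1.496×10^8 = 1.154912×10^8 km.
The Hohmann ellipse has a_t = (r₁ + r₂)/2 = 2.686816×10^8 km.
On the circular orbit at r = 4.21872×10^8 km, v_c = √(μ/r) = 17.74 km/s.
Vis-viva on the transfer ellipse at r = 4.21872×10^8 km gives v_t = √[μ(2/r − 1/a_t)] = 11.63 km/s.
Δv₁ = |v_t − v_c| = |11.63 − 17.74| = 6.110 km/s.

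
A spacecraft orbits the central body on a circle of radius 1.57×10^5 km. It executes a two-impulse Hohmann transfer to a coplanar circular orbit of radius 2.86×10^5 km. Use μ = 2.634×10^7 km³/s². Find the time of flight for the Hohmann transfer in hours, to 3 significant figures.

t = 17.7 hours

Transfer-ellipse semi-major axis a_t = (r₁ + r₂)/2 = (1.570×10^5 + 2.860×10^5)/2 = 2.215×10^5 km.
Transfer time t = π√(a_t³/μ) = π√((2.215×10^5)³ / 2.634×10^7) = 63810 s.
Converting: 63810 s ÷ 3600 s/hour = 17.7 hours.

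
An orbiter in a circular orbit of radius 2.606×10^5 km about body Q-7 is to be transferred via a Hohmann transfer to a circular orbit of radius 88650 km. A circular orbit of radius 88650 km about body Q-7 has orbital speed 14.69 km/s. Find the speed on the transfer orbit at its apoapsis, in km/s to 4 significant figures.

v = 6.105 km/s

From the circular-orbit relation v² = μ/r at r = 88650 km: μ = v²r = (14.69)² × 88650 = 1.91303×10^7 km³/s².
Transfer-ellipse semi-major axis a_t = (r₁ + r₂)/2 = (2.606×10^5 + 88650)/2 = 1.74625×10^5 km.
At apoapsis, r = 2.606×10^5 km.
Applying v² = μ(2/r − 1/a_t): v = 6.105 km/s.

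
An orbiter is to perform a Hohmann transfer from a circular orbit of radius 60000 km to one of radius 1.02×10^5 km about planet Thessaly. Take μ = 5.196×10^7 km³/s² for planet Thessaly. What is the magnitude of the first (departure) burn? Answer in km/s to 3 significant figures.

Semi-major axis of the transfer orbit: a_t = (60000 + 1.020×10^5)/2 = 81000 km.
Circular speed at r = 60000 km: v_c = √(μ/r) = 29.428 km/s.
Vis-viva on the transfer ellipse at r = 60000 km gives v_t = √[μ(2/r − 1/a_t)] = 33.023 km/s.
Δv₁ = |v_t − v_c| = |33.023 − 29.428| = 3.595 km/s.

Δv₁ = 3.60 km/s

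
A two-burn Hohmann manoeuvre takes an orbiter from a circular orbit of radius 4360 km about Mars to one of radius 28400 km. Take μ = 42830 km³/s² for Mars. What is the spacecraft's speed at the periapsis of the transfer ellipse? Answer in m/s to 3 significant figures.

v = 4130 m/s

The Hohmann ellipse has a_t = (r₁ + r₂)/2 = 16380 km.
At periapsis, r = 4360 km.
From the vis-viva equation, v = √[μ(2/r − 1/a_t)] = 4.127 km/s.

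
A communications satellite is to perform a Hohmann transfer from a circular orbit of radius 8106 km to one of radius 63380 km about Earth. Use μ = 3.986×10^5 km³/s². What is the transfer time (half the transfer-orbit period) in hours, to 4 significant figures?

t = 9.340 hours

The Hohmann ellipse has a_t = (r₁ + r₂)/2 = 35743 km.
By Kepler's third law the transfer-orbit period is T = 2π√(a_t³/μ), so t = T/2 = 33625 s.
Converting: 33625 s ÷ 3600 s/hour = 9.340 hours.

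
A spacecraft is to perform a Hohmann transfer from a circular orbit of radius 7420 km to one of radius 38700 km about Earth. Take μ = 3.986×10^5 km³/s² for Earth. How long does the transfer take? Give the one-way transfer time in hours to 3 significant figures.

Semi-major axis of the transfer orbit: a_t = (7420 + 38700)/2 = 23060 km.
Transfer time t = π√(a_t³/μ) = π√((23060)³ / 3.986×10^5) = 17420 s.
Converting: 17420 s ÷ 3600 s/hour = 4.84 hours.

t = 4.84 hours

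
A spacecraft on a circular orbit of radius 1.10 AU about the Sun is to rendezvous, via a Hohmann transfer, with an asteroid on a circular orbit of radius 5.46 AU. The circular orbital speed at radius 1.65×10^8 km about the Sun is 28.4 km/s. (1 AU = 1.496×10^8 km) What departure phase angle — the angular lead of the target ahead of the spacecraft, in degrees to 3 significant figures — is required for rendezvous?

From the circular-orbit relation v² = μ/r at r = 1.65×10^8 km: μ = v²r = (28.4)² × 1.65×10^8 = 1.33082×10^11 km³/s².
In km: r₁ = 1.10 × 1.496×10^8 = 1.6456×10^8 km; r₂ = 5.46 × 1.496×10^8 = 8.16816×10^8 km.
Semi-major axis of the transfer orbit: a_t = (1.6456×10^8 + 8.16816×10^8)/2 = 4.90688×10^8 km.
Transfer time t = π√(a_t³/μ) = 9.3605×10^7 s.
Target angular speed ω₂ = √(μ/r₂³) = 1.5627×10^-8 rad/s.
Angle swept by the target during transfer: ω₂·t = 1.4628 rad = 83.81°.
The spacecraft traverses 180° on the transfer ellipse, so the target must lead by 180° − 83.81° = 96.2°.

φ = 96.2°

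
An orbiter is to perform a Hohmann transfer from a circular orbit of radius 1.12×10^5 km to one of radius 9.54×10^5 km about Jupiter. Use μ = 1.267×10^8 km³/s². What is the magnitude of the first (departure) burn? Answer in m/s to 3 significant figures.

Semi-major axis of the transfer orbit: a_t = (1.120×10^5 + 9.540×10^5)/2 = 5.330×10^5 km.
Circular speed at r = 1.120×10^5 km: v_c = √(μ/r) = 33.634 km/s.
Transfer-orbit speed at the same r (vis-viva, a = a_t): v_t = √[μ(2/r − 1/a_t)] = 44.998 km/s.
Δv₁ = |v_t − v_c| = |44.998 − 33.634| = 11.36 km/s.

Δv₁ = 11400 m/s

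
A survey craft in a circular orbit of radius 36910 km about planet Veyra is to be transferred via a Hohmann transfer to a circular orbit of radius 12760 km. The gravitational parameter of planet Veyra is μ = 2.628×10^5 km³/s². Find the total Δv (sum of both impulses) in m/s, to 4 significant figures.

The Hohmann ellipse has a_t = (r₁ + r₂)/2 = 24835 km.
Circular speed at r₁: v₁ = √(μ/r₁) = √(2.628×10^5/36910) = 2.6683 km/s.
On the transfer ellipse at r₁, v² = μ(2/r − 1/a) gives v_a = √[μ(2/r₁ − 1/a_t)] = 1.9126 km/s.
First burn Δv₁ = |v_a − v₁| = 0.7557 km/s.
Circular speed at r₂: v₂ = √(μ/r₂) = 4.53824 km/s.
Transfer-orbit speed at r₂: v_p = √[μ(2/r₂ − 1/a_t)] = 5.53257 km/s.
Second burn Δv₂ = |v₂ − v_p| = 0.9943 km/s.
Δv = Δv₁ + Δv₂ = 0.7557 + 0.9943 = 1.750 km/s.

Δv = 1750 m/s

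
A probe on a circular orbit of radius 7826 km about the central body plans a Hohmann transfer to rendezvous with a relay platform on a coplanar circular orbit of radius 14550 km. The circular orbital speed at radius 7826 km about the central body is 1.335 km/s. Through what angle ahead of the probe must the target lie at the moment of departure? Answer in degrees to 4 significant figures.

φ = 58.63°

From the circular-orbit relation v² = μ/r at r = 7826 km: μ = v²r = (1.335)² × 7826 = 13947.7 km³/s².
Transfer-ellipse semi-major axis a_t = (r₁ + r₂)/2 = (7826 + 14550)/2 = 11188 km.
The half-period of the transfer ellipse is t = π√(a_t³/μ) = 31480 s.
Target angular speed ω₂ = √(μ/r₂³) = 6.729×10^-5 rad/s.
Angle swept by the target during transfer: ω₂·t = 2.1183 rad = 121.37°.
The probe traverses 180° on the transfer ellipse, so the target must lead by 180° − 121.37° = 58.63°.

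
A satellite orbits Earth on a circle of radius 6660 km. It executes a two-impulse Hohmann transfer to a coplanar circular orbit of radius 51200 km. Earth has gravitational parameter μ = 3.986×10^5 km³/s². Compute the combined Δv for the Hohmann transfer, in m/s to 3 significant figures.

Semi-major axis of the transfer orbit: a_t = (6660 + 51200)/2 = 28930 km.
At r₁ the circular-orbit speed is v₁ = √(μ/r₁) = 7.7363 km/s.
On the transfer ellipse at r₁, vis-viva equation gives v_p = √[μ(2/r₁ − 1/a_t)] = 10.292 km/s.
First burn Δv₁ = |v_p − v₁| = 2.556 km/s.
At r₂, v₂ = √(μ/r₂) = 2.790 km/s.
Transfer-orbit speed at r₂: v_a = √[μ(2/r₂ − 1/a_t)] = 1.339 km/s.
Second burn Δv₂ = |v₂ − v_a| = 1.451 km/s.
Δv = Δv₁ + Δv₂ = 2.556 + 1.451 = 4.007 km/s.

Δv = 4010 m/s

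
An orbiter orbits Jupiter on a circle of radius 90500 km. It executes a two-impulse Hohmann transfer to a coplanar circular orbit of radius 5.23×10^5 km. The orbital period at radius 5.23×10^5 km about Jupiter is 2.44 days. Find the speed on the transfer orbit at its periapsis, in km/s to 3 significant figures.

v = 48.9 km/s

From Kepler's third law T² = 4π²r³/μ at r = 5.23×10^5 km, T = 2.44 days = 2.44 × 86400 s = 2.10816×10^5 s: μ = 4π²r³/T² = 1.27074×10^8 km³/s².
Semi-major axis of the transfer orbit: a_t = (90500 + 5.230×10^5)/2 = 3.0675×10^5 km.
The periapsis of the transfer ellipse is at r = 90500 km.
Applying v² = μ(2/r − 1/a_t): v = 48.93 km/s.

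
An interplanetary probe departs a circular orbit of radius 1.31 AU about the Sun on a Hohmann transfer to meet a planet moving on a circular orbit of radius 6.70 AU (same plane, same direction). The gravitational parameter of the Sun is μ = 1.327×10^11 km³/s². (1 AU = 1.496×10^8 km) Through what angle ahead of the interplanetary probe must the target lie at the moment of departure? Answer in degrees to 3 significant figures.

φ = 96.8°

In km: r₁ = 1.31 × 1.496×10^8 = 1.95976×10^8 km; r₂ = 6.70 × 1.496×10^8 = 1.00232×10^9 km.
Transfer-ellipse semi-major axis a_t = (r₁ + r₂)/2 = (1.95976×10^8 + 1.00232×10^9)/2 = 5.99148×10^8 km.
The half-period of the transfer ellipse is t = π√(a_t³/μ) = 1.265×10^8 s.
Target angular speed ω₂ = √(μ/r₂³) = 1.148×10^-8 rad/s.
Angle swept by the target during transfer: ω₂·t = 1.452 rad = 83.19°.
The interplanetary probe traverses 180° on the transfer ellipse, so the target must lead by 180° − 83.19° = 96.8°.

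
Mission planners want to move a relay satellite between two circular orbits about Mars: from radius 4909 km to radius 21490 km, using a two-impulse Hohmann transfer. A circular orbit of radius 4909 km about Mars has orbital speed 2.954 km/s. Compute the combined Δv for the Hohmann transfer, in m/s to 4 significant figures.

Δv = 1366 m/s

From the circular-orbit relation v² = μ/r at r = 4909 km: μ = v²r = (2.954)² × 4909 = 42836.5 km³/s².
Transfer-ellipse semi-major axis a_t = (r₁ + r₂)/2 = (4909 + 21490)/2 = 13199.5 km.
At r₁ the circular-orbit speed is v₁ = √(μ/r₁) = 2.9540 km/s.
Transfer-orbit speed at r₁ (vis-viva): v_p = √[μ(2/r₁ − 1/a_t)] = 3.7692 km/s.
First burn Δv₁ = |v_p − v₁| = 0.8152 km/s.
At r₂, v₂ = √(μ/r₂) = 1.41185 km/s.
Transfer-orbit speed at r₂: v_a = √[μ(2/r₂ − 1/a_t)] = 0.861007 km/s.
Second burn Δv₂ = |v₂ − v_a| = 0.5508 km/s.
Δv = Δv₁ + Δv₂ = 0.8152 + 0.5508 = 1.366 km/s.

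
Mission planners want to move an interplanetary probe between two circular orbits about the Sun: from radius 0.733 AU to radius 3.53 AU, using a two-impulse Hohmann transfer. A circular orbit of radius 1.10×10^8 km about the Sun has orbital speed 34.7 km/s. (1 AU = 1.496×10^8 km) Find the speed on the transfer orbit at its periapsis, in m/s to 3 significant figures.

v = 44700 m/s

From the circular-orbit relation v² = μ/r at r = 1.10×10^8 km: μ = v²r = (34.7)² × 1.10×10^8 = 1.32450×10^11 km³/s².
In km: r₁ = 0.733 × 1.496×10^8 = 1.096568×10^8 km; r₂ = 3.53 × 1.496×10^8 = 5.28088×10^8 km.
Transfer-ellipse semi-major axis a_t = (r₁ + r₂)/2 = (1.096568×10^8 + 5.28088×10^8)/2 = 3.188724×10^8 km.
The periapsis of the transfer ellipse is at r = 1.096568×10^8 km.
From the vis-viva equation, v = √[μ(2/r − 1/a_t)] = 44.73 km/s.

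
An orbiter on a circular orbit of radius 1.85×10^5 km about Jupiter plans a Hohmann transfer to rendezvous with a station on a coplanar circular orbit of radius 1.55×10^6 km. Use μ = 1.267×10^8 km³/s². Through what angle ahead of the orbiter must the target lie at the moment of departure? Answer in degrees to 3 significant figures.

Transfer-ellipse semi-major axis a_t = (r₁ + r₂)/2 = (1.850×10^5 + 1.550×10^6)/2 = 8.675×10^5 km.
The half-period of the transfer ellipse is t = π√(a_t³/μ) = 2.2551×10^5 s.
Target angular speed ω₂ = √(μ/r₂³) = 5.8330×10^-6 rad/s.
Angle swept by the target during transfer: ω₂·t = 1.3154 rad = 75.37°.
The orbiter traverses 180° on the transfer ellipse, so the target must lead by 180° − 75.37° = 105°.

φ = 105°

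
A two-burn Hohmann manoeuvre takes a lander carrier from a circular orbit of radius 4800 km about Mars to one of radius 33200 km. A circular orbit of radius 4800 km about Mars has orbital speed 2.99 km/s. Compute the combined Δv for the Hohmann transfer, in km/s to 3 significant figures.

Δv = 1.53 km/s

From the circular-orbit relation v² = μ/r at r = 4800 km: μ = v²r = (2.99)² × 4800 = 42912.5 km³/s².
Transfer-ellipse semi-major axis a_t = (r₁ + r₂)/2 = (4800 + 33200)/2 = 19000 km.
At r₁ the circular-orbit speed is v₁ = √(μ/r₁) = 2.9900 km/s.
Transfer-orbit speed at r₁ (v² = μ(2/r − 1/a)): v_p = √[μ(2/r₁ − 1/a_t)] = 3.9524 km/s.
First burn Δv₁ = |v_p − v₁| = 0.9624 km/s.
At r₂, v₂ = √(μ/r₂) = 1.1369 km/s.
Transfer-orbit speed at r₂: v_a = √[μ(2/r₂ − 1/a_t)] = 0.57143 km/s.
Second burn Δv₂ = |v₂ − v_a| = 0.5655 km/s.
Δv = Δv₁ + Δv₂ = 0.9624 + 0.5655 = 1.528 km/s.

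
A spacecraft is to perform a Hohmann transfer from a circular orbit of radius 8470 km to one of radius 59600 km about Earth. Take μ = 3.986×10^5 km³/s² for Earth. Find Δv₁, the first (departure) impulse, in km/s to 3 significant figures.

Transfer-ellipse semi-major axis a_t = (r₁ + r₂)/2 = (8470 + 59600)/2 = 34035 km.
Circular speed at r = 8470 km: v_c = √(μ/r) = 6.860 km/s.
Vis-viva on the transfer ellipse at r = 8470 km gives v_t = √[μ(2/r − 1/a_t)] = 9.078 km/s.
Δv₁ = |v_t − v_c| = |9.078 − 6.860| = 2.218 km/s.

Δv₁ = 2.22 km/s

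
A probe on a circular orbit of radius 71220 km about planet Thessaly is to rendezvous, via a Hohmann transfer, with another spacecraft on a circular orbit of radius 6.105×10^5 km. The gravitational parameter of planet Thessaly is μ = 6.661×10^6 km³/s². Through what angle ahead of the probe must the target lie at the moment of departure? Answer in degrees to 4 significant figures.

Transfer-ellipse semi-major axis a_t = (r₁ + r₂)/2 = (71220 + 6.105×10^5)/2 = 3.4086×10^5 km.
The half-period of the transfer ellipse is t = π√(a_t³/μ) = 2.4224×10^5 s.
Target angular speed ω₂ = √(μ/r₂³) = 5.4105×10^-6 rad/s.
Angle swept by the target during transfer: ω₂·t = 1.3106 rad = 75.09°.
Arrival is 180° from departure on the ellipse, so φ = 180° − 75.09° = 104.9°.

φ = 104.9°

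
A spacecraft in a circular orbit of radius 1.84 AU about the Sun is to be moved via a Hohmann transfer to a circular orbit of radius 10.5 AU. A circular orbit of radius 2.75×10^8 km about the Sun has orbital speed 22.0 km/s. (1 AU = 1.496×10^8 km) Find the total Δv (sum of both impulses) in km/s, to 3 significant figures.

Δv = 10.9 km/s

From the circular-orbit relation v² = μ/r at r = 2.75×10^8 km: μ = v²r = (22.0)² × 2.75×10^8 = 1.33100×10^11 km³/s².
In km: r₁ = 1.84 × 1.496×10^8 = 2.75264×10^8 km; r₂ = 10.5 × 1.496×10^8 = 1.5708×10^9 km.
Semi-major axis of the transfer orbit: a_t = (2.75264×10^8 + 1.5708×10^9)/2 = 9.23032×10^8 km.
At r₁ the circular-orbit speed is v₁ = √(μ/r₁) = 21.9894 km/s.
Transfer-orbit speed at r₁ (v² = μ(2/r − 1/a)): v_p = √[μ(2/r₁ − 1/a_t)] = 28.6858 km/s.
First burn Δv₁ = |v_p − v₁| = 6.696 km/s.
Circular speed at r₂: v₂ = √(μ/r₂) = 9.205 km/s.
Transfer-orbit speed at r₂: v_a = √[μ(2/r₂ − 1/a_t)] = 5.027 km/s.
Second burn Δv₂ = |v₂ − v_a| = 4.178 km/s.
Δv = Δv₁ + Δv₂ = 6.696 + 4.178 = 10.87 km/s.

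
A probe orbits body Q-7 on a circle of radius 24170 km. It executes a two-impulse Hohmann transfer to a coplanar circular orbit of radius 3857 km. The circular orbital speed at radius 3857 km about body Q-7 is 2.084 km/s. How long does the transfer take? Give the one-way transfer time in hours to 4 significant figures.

From the circular-orbit relation v² = μ/r at r = 3857 km: μ = v²r = (2.084)² × 3857 = 16751.2 km³/s².
The Hohmann ellipse has a_t = (r₁ + r₂)/2 = 14013.5 km.
Transfer time t = π√(a_t³/μ) = π√((14013.5)³ / 16751.2) = 40270 s.
Converting: 40270 s ÷ 3600 s/hour = 11.19 hours.

t = 11.19 hours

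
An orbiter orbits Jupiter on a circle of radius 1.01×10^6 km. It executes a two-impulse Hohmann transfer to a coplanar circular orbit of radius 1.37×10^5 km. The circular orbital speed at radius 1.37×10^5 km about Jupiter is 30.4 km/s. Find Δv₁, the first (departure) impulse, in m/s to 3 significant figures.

Δv₁ = 5720 m/s

From the circular-orbit relation v² = μ/r at r = 1.37×10^5 km: μ = v²r = (30.4)² × 1.37×10^5 = 1.26610×10^8 km³/s².
Semi-major axis of the transfer orbit: a_t = (1.010×10^6 + 1.370×10^5)/2 = 5.735×10^5 km.
Circular speed at r = 1.010×10^6 km: v_c = √(μ/r) = 11.196 km/s.
Vis-viva on the transfer ellipse at r = 1.010×10^6 km gives v_t = √[μ(2/r − 1/a_t)] = 5.4723 km/s.
Δv₁ = |v_t − v_c| = |5.4723 − 11.196| = 5.724 km/s.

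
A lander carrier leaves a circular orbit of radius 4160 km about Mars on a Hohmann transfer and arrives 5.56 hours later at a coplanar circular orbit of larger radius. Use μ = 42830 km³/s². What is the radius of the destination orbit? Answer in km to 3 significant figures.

Transfer time t = 5.56 hours = 20016 s, and t = π√(a_t³/μ).
So a_t = (μ t²/π²)^(1/3) = (42830 × (20016)² / π²)^(1/3) = 12025 km.
Since a_t = (r₁ + r₂)/2, r₂ = 2a_t − r₁ = 2×12025 − 4160 = 19890 km.

r₂ = 19900 km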